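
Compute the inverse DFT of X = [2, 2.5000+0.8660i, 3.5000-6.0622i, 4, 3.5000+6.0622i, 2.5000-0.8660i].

x[n] = (1/6) Σ(k=0 to 5) X[k] · e^(2πikn/6)

Computing each x[n]:
x[0] = 3
x[1] = 1
x[2] = -2
x[3] = 0
x[4] = 2
x[5] = -2

x = [3, 1, -2, 0, 2, -2]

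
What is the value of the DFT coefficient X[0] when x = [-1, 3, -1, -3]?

X[0] = Σ(n=0 to 3) x[n] · ω_4^0 = Σ x[n]
= (-1) + (3) + (-1) + (-3)

X[0] = -2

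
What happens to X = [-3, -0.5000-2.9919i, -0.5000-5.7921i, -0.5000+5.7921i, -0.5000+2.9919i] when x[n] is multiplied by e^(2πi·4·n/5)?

Modulation property: DFT(ω_5^(-4n)·x[n]) = X[(k-4) mod 5], so circularly shift X by 4 positions.

X[k-4] = [-0.5000-2.9919i, -0.5000-5.7921i, -0.5000+5.7921i, -0.5000+2.9919i, -3]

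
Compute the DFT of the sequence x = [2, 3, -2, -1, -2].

X[k] = Σ(n=0 to 4) x[n] · ω_5^(nk)
where ω_5 = e^(-2πi/5)

Computing each X[k]:
X[0] = 0
X[1] = 4.7361-4.1675i
X[2] = 0.2639-3.8900i
X[3] = 0.2639+3.8900i
X[4] = 4.7361+4.1675i

X = [0, 4.7361-4.1675i, 0.2639-3.8900i, 0.2639+3.8900i, 4.7361+4.1675i]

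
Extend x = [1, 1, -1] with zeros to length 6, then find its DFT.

Original 3-point DFT: [1, 1.0000-1.7321i, 1.0000+1.7321i]
Zero-padded 6-point DFT provides frequency interpolation.

DFT_6([x, 0, ...]) = [1, 2, 1.0000-1.7321i, -1, 1.0000+1.7321i, 2]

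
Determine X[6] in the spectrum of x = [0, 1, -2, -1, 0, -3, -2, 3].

X[6] = Σ(n=0 to 7) x[n] · ω_8^(6n) where ω_8 = e^(-2πi/8)
= (0)·ω_8^0 + (1)·ω_8^6 + (-2)·ω_8^12 + (-1)·ω_8^18 + (0)·ω_8^24 + (-3)·ω_8^30 + (-2)·ω_8^36 + (3)·ω_8^42

X[6] = 4-4i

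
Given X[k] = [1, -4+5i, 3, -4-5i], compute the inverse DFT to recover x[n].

x[n] = (1/4) Σ(k=0 to 3) X[k] · e^(2πikn/4)

Computing each x[n]:
x[0] = -1
x[1] = -3
x[2] = 3
x[3] = 2

x = [-1, -3, 3, 2]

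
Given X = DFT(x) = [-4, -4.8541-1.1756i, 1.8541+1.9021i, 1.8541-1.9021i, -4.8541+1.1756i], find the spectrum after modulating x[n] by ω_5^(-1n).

Modulation property: DFT(ω_5^(-1n)·x[n]) = X[(k-1) mod 5], so circularly shift X by 1 positions.

X[k-1] = [-4.8541+1.1756i, -4, -4.8541-1.1756i, 1.8541+1.9021i, 1.8541-1.9021i]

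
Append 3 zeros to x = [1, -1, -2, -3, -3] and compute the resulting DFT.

Original 5-point DFT: [-8, 3.8090-2.4899i, 2.6910-0.2245i, 2.6910+0.2245i, 3.8090+2.4899i]
Zero-padded 8-point DFT provides frequency interpolation.

DFT_8([x, 0, ...]) = [-8, 5.4142+4.8284i, -2i, 2.5858+0.8284i, 0, 2.5858-0.8284i, 2i, 5.4142-4.8284i]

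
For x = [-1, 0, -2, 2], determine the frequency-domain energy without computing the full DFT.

Parseval: Σ|x[n]|² = (1/N)Σ|X[k]|², so Σ|X[k]|² = N·Σ|x[n]|² = 4·9.0000

Σ|X[k]|² = N·Σ|x[n]|² = 4·9.0000 = 36.0000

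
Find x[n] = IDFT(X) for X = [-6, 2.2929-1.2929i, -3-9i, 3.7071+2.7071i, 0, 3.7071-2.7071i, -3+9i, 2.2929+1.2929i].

x[n] = (1/8) Σ(k=0 to 7) X[k] · e^(2πikn/8)

Computing each x[n]:
x[0] = 0
x[1] = 1
x[2] = 1
x[3] = -3
x[4] = -3
x[5] = 2
x[6] = -1
x[7] = -3

x = [0, 1, 1, -3, -3, 2, -1, -3]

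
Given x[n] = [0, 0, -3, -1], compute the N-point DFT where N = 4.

X[k] = Σ(n=0 to 3) x[n] · ω_4^(nk)
where ω_4 = e^(-2πi/4)

Computing each X[k]:
X[0] = -4
X[1] = 3-1i
X[2] = -2
X[3] = 3+1i

X = [-4, 3-1i, -2, 3+1i]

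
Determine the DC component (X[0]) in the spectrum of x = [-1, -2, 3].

X[0] = Σ(n=0 to 2) x[n] · ω_3^0 = Σ x[n]
= (-1) + (-2) + (3)

X[0] = 0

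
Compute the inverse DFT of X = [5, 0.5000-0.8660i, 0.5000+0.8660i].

x[n] = (1/3) Σ(k=0 to 2) X[k] · e^(2πikn/3)

Computing each x[n]:
x[0] = 2
x[1] = 2
x[2] = 1

x = [2, 2, 1]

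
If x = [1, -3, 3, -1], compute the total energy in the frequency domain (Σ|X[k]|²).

Parseval: Σ|x[n]|² = (1/N)Σ|X[k]|², so Σ|X[k]|² = N·Σ|x[n]|² = 4·20.0000

Σ|X[k]|² = N·Σ|x[n]|² = 4·20.0000 = 80.0000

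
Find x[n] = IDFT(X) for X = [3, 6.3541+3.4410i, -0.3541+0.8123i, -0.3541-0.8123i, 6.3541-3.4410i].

x[n] = (1/5) Σ(k=0 to 4) X[k] · e^(2πikn/5)

Computing each x[n]:
x[0] = 3
x[1] = 0
x[2] = -2
x[3] = -1
x[4] = 3

x = [3, 0, -2, -1, 3]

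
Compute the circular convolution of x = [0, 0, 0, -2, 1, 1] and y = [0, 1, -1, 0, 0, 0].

(x ⊛ y)[n] = Σ(m=0 to 5) x[m] · y[(n-m) mod 6]

Computing each output sample:
(x ⊛ y)[0] = 0
(x ⊛ y)[1] = -1
(x ⊛ y)[2] = 0
(x ⊛ y)[3] = 0
(x ⊛ y)[4] = -2
(x ⊛ y)[5] = 3

x ⊛ y = [0, -1, 0, 0, -2, 3]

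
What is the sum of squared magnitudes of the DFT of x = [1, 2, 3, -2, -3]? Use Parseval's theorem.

Parseval: Σ|x[n]|² = (1/N)Σ|X[k]|², so Σ|X[k]|² = N·Σ|x[n]|² = 5·27.0000

Σ|X[k]|² = N·Σ|x[n]|² = 5·27.0000 = 135.0000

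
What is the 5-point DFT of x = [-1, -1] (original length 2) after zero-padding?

Original 2-point DFT: [-2, 0]
Zero-padded 5-point DFT provides frequency interpolation.

DFT_5([x, 0, ...]) = [-2, -1.3090+0.9511i, -0.1910+0.5878i, -0.1910-0.5878i, -1.3090-0.9511i]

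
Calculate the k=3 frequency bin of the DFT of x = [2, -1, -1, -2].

X[3] = Σ(n=0 to 3) x[n] · ω_4^(3n) where ω_4 = e^(-2πi/4)
= (2)·ω_4^0 + (-1)·ω_4^3 + (-1)·ω_4^6 + (-2)·ω_4^9

X[3] = 3+1i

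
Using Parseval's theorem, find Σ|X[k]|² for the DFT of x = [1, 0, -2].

Parseval: Σ|x[n]|² = (1/N)Σ|X[k]|², so Σ|X[k]|² = N·Σ|x[n]|² = 3·5.0000

Σ|X[k]|² = N·Σ|x[n]|² = 3·5.0000 = 15.0000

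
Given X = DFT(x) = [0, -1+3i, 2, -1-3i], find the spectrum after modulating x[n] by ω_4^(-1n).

Modulation property: DFT(ω_4^(-1n)·x[n]) = X[(k-1) mod 4], so circularly shift X by 1 positions.

X[k-1] = [-1-3i, 0, -1+3i, 2]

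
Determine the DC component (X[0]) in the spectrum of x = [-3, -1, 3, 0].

X[0] = Σ(n=0 to 3) x[n] · ω_4^0 = Σ x[n]
= (-3) + (-1) + (3) + (0)

X[0] = -1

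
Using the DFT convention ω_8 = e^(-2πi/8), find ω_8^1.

ω_8^1 = e^(-2πi·1/8)
= cos(-2π·1/8) + i·sin(-2π·1/8)
= cos(-2π/8) + i·sin(-2π/8)

ω_8^1 = cos(-2π/8) + i·sin(-2π/8) = 0.7071-0.7071i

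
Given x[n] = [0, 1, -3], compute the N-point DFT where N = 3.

X[k] = Σ(n=0 to 2) x[n] · ω_3^(nk)
where ω_3 = e^(-2πi/3)

Computing each X[k]:
X[0] = -2
X[1] = 1.0000-3.4641i
X[2] = 1.0000+3.4641i

X = [-2, 1.0000-3.4641i, 1.0000+3.4641i]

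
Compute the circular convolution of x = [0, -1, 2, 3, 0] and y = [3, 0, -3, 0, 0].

(x ⊛ y)[n] = Σ(m=0 to 4) x[m] · y[(n-m) mod 5]

Computing each output sample:
(x ⊛ y)[0] = -9
(x ⊛ y)[1] = -3
(x ⊛ y)[2] = 6
(x ⊛ y)[3] = 12
(x ⊛ y)[4] = -6

x ⊛ y = [-9, -3, 6, 12, -6]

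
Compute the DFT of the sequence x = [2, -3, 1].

X[k] = Σ(n=0 to 2) x[n] · ω_3^(nk)
where ω_3 = e^(-2πi/3)

Computing each X[k]:
X[0] = 0
X[1] = 3.0000+3.4641i
X[2] = 3.0000-3.4641i

X = [0, 3.0000+3.4641i, 3.0000-3.4641i]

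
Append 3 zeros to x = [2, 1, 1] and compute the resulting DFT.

Original 3-point DFT: [4, 1, 1]
Zero-padded 6-point DFT provides frequency interpolation.

DFT_6([x, 0, ...]) = [4, 2.0000-1.7321i, 1, 2, 1, 2.0000+1.7321i]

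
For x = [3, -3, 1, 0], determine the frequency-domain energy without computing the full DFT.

Parseval: Σ|x[n]|² = (1/N)Σ|X[k]|², so Σ|X[k]|² = N·Σ|x[n]|² = 4·19.0000

Σ|X[k]|² = N·Σ|x[n]|² = 4·19.0000 = 76.0000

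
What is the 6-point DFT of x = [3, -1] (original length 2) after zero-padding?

Original 2-point DFT: [2, 4]
Zero-padded 6-point DFT provides frequency interpolation.

DFT_6([x, 0, ...]) = [2, 2.5000+0.8660i, 3.5000+0.8660i, 4, 3.5000-0.8660i, 2.5000-0.8660i]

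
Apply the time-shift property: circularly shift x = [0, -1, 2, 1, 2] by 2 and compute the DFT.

Time shift by 2: X_shifted[k] = ω_5^(2k) · X[k]
Shifted x = [1, 2, 0, -1, 2]

DFT(x[n-2]) = [4, 3.0451-0.5878i, -2.5451+0.9511i, -2.5451-0.9511i, 3.0451+0.5878i]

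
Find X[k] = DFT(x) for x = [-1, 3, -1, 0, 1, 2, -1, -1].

X[k] = Σ(n=0 to 7) x[n] · ω_8^(nk)
where ω_8 = e^(-2πi/8)

Computing each X[k]:
X[0] = 2
X[1] = -2.0000-1.4142i
X[2] = 2-6i
X[3] = -2.0000-1.4142i
X[4] = -6
X[5] = -2.0000+1.4142i
X[6] = 2+6i
X[7] = -2.0000+1.4142i

X = [2, -2.0000-1.4142i, 2-6i, -2.0000-1.4142i, -6, -2.0000+1.4142i, 2+6i, -2.0000+1.4142i]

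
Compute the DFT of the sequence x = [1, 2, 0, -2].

X[k] = Σ(n=0 to 3) x[n] · ω_4^(nk)
where ω_4 = e^(-2πi/4)

Computing each X[k]:
X[0] = 1
X[1] = 1-4i
X[2] = 1
X[3] = 1+4i

X = [1, 1-4i, 1, 1+4i]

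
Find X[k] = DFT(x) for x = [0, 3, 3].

X[k] = Σ(n=0 to 2) x[n] · ω_3^(nk)
where ω_3 = e^(-2πi/3)

Computing each X[k]:
X[0] = 6
X[1] = -3
X[2] = -3

X = [6, -3, -3]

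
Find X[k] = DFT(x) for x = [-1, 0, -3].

X[k] = Σ(n=0 to 2) x[n] · ω_3^(nk)
where ω_3 = e^(-2πi/3)

Computing each X[k]:
X[0] = -4
X[1] = 0.5000-2.5981i
X[2] = 0.5000+2.5981i

X = [-4, 0.5000-2.5981i, 0.5000+2.5981i]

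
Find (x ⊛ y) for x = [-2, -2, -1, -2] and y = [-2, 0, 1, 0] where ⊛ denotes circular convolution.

(x ⊛ y)[n] = Σ(m=0 to 3) x[m] · y[(n-m) mod 4]

Computing each output sample:
(x ⊛ y)[0] = 3
(x ⊛ y)[1] = 2
(x ⊛ y)[2] = 0
(x ⊛ y)[3] = 2

x ⊛ y = [3, 2, 0, 2]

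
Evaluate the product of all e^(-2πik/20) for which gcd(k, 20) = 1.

The primitive 20th roots of unity are ω_20^k for k coprime to 20: k ∈ {1, 3, 7, 9, 11, 13, 17, 19}
Their product equals the constant term of the cyclotomic polynomial Φ_20(x) up to sign.
For n ≥ 3, the product of all primitive nth roots of unity is 1. (For n=1 it is 1; for n=2 it is -1.)

1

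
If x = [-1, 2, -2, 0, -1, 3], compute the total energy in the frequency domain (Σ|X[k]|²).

Parseval: Σ|x[n]|² = (1/N)Σ|X[k]|², so Σ|X[k]|² = N·Σ|x[n]|² = 6·19.0000

Σ|X[k]|² = N·Σ|x[n]|² = 6·19.0000 = 114.0000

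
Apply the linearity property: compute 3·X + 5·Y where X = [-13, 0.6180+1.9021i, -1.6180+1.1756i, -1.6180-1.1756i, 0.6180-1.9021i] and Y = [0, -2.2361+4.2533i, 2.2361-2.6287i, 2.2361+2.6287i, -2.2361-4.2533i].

By linearity: DFT(3x + 5y) = 3·DFT(x) + 5·DFT(y)
= 3·[-13, 0.6180+1.9021i, -1.6180+1.1756i, -1.6180-1.1756i, 0.6180-1.9021i] + 5·[0, -2.2361+4.2533i, 2.2361-2.6287i, 2.2361+2.6287i, -2.2361-4.2533i]

Computing element-wise:
Z[0] = 3·(-13) + 5·(0) = -39
Z[1] = 3·(0.6180+1.9021i) + 5·(-2.2361+4.2533i) = -9.3265+26.9728i
Z[2] = 3·(-1.6180+1.1756i) + 5·(2.2361-2.6287i) = 6.3265-9.6167i
Z[3] = 3·(-1.6180-1.1756i) + 5·(2.2361+2.6287i) = 6.3265+9.6167i
Z[4] = 3·(0.6180-1.9021i) + 5·(-2.2361-4.2533i) = -9.3265-26.9728i

DFT(3x + 5y) = 3·X + 5·Y = [-39, -9.3265+26.9728i, 6.3265-9.6167i, 6.3265+9.6167i, -9.3265-26.9728i]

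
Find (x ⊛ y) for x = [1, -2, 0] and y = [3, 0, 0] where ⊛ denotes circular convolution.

(x ⊛ y)[n] = Σ(m=0 to 2) x[m] · y[(n-m) mod 3]

Computing each output sample:
(x ⊛ y)[0] = 3
(x ⊛ y)[1] = -6
(x ⊛ y)[2] = 0

x ⊛ y = [3, -6, 0]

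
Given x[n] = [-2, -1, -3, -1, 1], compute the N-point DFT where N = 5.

X[k] = Σ(n=0 to 4) x[n] · ω_5^(nk)
where ω_5 = e^(-2πi/5)

Computing each X[k]:
X[0] = -6
X[1] = 1.2361+3.0777i
X[2] = -3.2361-0.7265i
X[3] = -3.2361+0.7265i
X[4] = 1.2361-3.0777i

X = [-6, 1.2361+3.0777i, -3.2361-0.7265i, -3.2361+0.7265i, 1.2361-3.0777i]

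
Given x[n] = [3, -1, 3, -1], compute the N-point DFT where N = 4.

X[k] = Σ(n=0 to 3) x[n] · ω_4^(nk)
where ω_4 = e^(-2πi/4)

Computing each X[k]:
X[0] = 4
X[1] = 0
X[2] = 8
X[3] = 0

X = [4, 0, 8, 0]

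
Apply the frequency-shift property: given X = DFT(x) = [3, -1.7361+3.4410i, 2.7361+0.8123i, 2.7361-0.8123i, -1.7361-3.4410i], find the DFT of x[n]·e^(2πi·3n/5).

Modulation property: DFT(ω_5^(-3n)·x[n]) = X[(k-3) mod 5], so circularly shift X by 3 positions.

X[k-3] = [2.7361+0.8123i, 2.7361-0.8123i, -1.7361-3.4410i, 3, -1.7361+3.4410i]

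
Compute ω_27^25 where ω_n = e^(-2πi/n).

ω_27^25 = e^(-2πi·25/27)
= cos(-2π·25/27) + i·sin(-2π·25/27)
= cos(-50π/27) + i·sin(-50π/27)

ω_27^25 = cos(-50π/27) + i·sin(-50π/27) = 0.8936+0.4488i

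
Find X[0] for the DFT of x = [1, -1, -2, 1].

X[0] = Σ(n=0 to 3) x[n] · ω_4^0 = Σ x[n]
= (1) + (-1) + (-2) + (1)

X[0] = -1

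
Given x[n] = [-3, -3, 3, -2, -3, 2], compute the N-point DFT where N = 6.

X[k] = Σ(n=0 to 5) x[n] · ω_6^(nk)
where ω_6 = e^(-2πi/6)

Computing each X[k]:
X[0] = -6
X[1] = -1.5000-0.8660i
X[2] = -4.5000+9.5263i
X[3] = 0
X[4] = -4.5000-9.5263i
X[5] = -1.5000+0.8660i

X = [-6, -1.5000-0.8660i, -4.5000+9.5263i, 0, -4.5000-9.5263i, -1.5000+0.8660i]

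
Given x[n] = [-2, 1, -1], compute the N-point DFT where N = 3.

X[k] = Σ(n=0 to 2) x[n] · ω_3^(nk)
where ω_3 = e^(-2πi/3)

Computing each X[k]:
X[0] = -2
X[1] = -2.0000-1.7321i
X[2] = -2.0000+1.7321i

X = [-2, -2.0000-1.7321i, -2.0000+1.7321i]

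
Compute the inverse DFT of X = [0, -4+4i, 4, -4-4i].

x[n] = (1/4) Σ(k=0 to 3) X[k] · e^(2πikn/4)

Computing each x[n]:
x[0] = -1
x[1] = -3
x[2] = 3
x[3] = 1

x = [-1, -3, 3, 1]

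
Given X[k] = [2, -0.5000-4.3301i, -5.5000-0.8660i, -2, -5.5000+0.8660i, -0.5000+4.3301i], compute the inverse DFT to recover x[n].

x[n] = (1/6) Σ(k=0 to 5) X[k] · e^(2πikn/6)

Computing each x[n]:
x[0] = -2
x[1] = 3
x[2] = 2
x[3] = -1
x[4] = 0
x[5] = 0

x = [-2, 3, 2, -1, 0, 0]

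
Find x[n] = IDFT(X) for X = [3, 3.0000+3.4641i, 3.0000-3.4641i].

x[n] = (1/3) Σ(k=0 to 2) X[k] · e^(2πikn/3)

Computing each x[n]:
x[0] = 3
x[1] = -2
x[2] = 2

x = [3, -2, 2]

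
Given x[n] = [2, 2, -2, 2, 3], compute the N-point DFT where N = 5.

X[k] = Σ(n=0 to 4) x[n] · ω_5^(nk)
where ω_5 = e^(-2πi/5)

Computing each X[k]:
X[0] = 7
X[1] = 3.5451+3.3022i
X[2] = -2.0451-3.2164i
X[3] = -2.0451+3.2164i
X[4] = 3.5451-3.3022i

X = [7, 3.5451+3.3022i, -2.0451-3.2164i, -2.0451+3.2164i, 3.5451-3.3022i]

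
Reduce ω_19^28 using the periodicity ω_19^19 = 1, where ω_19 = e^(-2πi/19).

Since ω_19^19 = 1, powers reduce modulo 19.
28 mod 19 = 9
So ω_19^28 = ω_19^9 = e^(-2πi·9/19)

ω_19^28 = ω_19^9 = -0.9864-0.1646i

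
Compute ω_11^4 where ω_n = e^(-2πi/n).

ω_11^4 = e^(-2πi·4/11)
= cos(-2π·4/11) + i·sin(-2π·4/11)
= cos(-8π/11) + i·sin(-8π/11)

ω_11^4 = cos(-8π/11) + i·sin(-8π/11) = -0.6549-0.7557i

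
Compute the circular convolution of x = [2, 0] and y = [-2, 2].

(x ⊛ y)[n] = Σ(m=0 to 1) x[m] · y[(n-m) mod 2]

Computing each output sample:
(x ⊛ y)[0] = -4
(x ⊛ y)[1] = 4

x ⊛ y = [-4, 4]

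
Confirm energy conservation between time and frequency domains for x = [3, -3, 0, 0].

Time domain:
Σ|x[n]|² = |3|² + |-3|² + |0|² + |0|² = 18.0000

Frequency domain:
(1/4)Σ|X[k]|² = (1/4)(|0|² + |3+3i|² + |6|² + |3-3i|²) = (1/4)·72.0000 = 18.0000

Both sides agree, confirming Parseval's theorem.

Σ|x[n]|² = (1/N)Σ|X[k]|² = 18.0000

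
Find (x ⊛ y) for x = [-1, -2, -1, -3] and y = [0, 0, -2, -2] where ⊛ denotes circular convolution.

(x ⊛ y)[n] = Σ(m=0 to 3) x[m] · y[(n-m) mod 4]

Computing each output sample:
(x ⊛ y)[0] = 6
(x ⊛ y)[1] = 8
(x ⊛ y)[2] = 8
(x ⊛ y)[3] = 6

x ⊛ y = [6, 8, 8, 6]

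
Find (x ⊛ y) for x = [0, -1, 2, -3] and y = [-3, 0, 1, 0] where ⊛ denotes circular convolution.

(x ⊛ y)[n] = Σ(m=0 to 3) x[m] · y[(n-m) mod 4]

Computing each output sample:
(x ⊛ y)[0] = 2
(x ⊛ y)[1] = 0
(x ⊛ y)[2] = -6
(x ⊛ y)[3] = 8

x ⊛ y = [2, 0, -6, 8]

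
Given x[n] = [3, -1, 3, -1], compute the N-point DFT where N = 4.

X[k] = Σ(n=0 to 3) x[n] · ω_4^(nk)
where ω_4 = e^(-2πi/4)

Computing each X[k]:
X[0] = 4
X[1] = 0
X[2] = 8
X[3] = 0

X = [4, 0, 8, 0]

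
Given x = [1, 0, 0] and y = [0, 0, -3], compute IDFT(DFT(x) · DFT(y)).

(x ⊛ y)[n] = Σ(m=0 to 2) x[m] · y[(n-m) mod 3]

Computing each output sample:
(x ⊛ y)[0] = 0
(x ⊛ y)[1] = 0
(x ⊛ y)[2] = -3

x ⊛ y = [0, 0, -3]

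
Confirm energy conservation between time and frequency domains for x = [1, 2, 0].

Time domain:
Σ|x[n]|² = |1|² + |2|² + |0|² = 5.0000

Frequency domain:
(1/3)Σ|X[k]|² = (1/3)(|3|² + |-1.7321i|² + |1.7321i|²) = (1/3)·15.0000 = 5.0000

Both sides agree, confirming Parseval's theorem.

Σ|x[n]|² = (1/N)Σ|X[k]|² = 5.0000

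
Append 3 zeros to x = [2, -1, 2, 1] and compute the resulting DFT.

Original 4-point DFT: [4, 2i, 4, -2i]
Zero-padded 7-point DFT provides frequency interpolation.

DFT_7([x, 0, ...]) = [4, 0.0305-1.6019i, 1.0441+2.6245i, 3.9254+1.0226i, 3.9254-1.0226i, 1.0441-2.6245i, 0.0305+1.6019i]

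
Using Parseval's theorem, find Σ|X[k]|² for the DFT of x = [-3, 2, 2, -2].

Parseval: Σ|x[n]|² = (1/N)Σ|X[k]|², so Σ|X[k]|² = N·Σ|x[n]|² = 4·21.0000

Σ|X[k]|² = N·Σ|x[n]|² = 4·21.0000 = 84.0000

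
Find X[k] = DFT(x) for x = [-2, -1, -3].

X[k] = Σ(n=0 to 2) x[n] · ω_3^(nk)
where ω_3 = e^(-2πi/3)

Computing each X[k]:
X[0] = -6
X[1] = -1.7321i
X[2] = 1.7321i

X = [-6, -1.7321i, 1.7321i]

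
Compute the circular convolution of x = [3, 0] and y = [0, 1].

(x ⊛ y)[n] = Σ(m=0 to 1) x[m] · y[(n-m) mod 2]

Computing each output sample:
(x ⊛ y)[0] = 0
(x ⊛ y)[1] = 3

x ⊛ y = [0, 3]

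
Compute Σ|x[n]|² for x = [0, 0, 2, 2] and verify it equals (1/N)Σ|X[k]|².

Time domain:
Σ|x[n]|² = |0|² + |0|² + |2|² + |2|² = 8.0000

Frequency domain:
(1/4)Σ|X[k]|² = (1/4)(|4|² + |-2+2i|² + |0|² + |-2-2i|²) = (1/4)·32.0000 = 8.0000

Both sides agree, confirming Parseval's theorem.

Σ|x[n]|² = (1/N)Σ|X[k]|² = 8.0000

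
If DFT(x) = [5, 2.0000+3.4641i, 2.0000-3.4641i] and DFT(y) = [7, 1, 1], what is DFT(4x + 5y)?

By linearity: DFT(4x + 5y) = 4·DFT(x) + 5·DFT(y)
= 4·[5, 2.0000+3.4641i, 2.0000-3.4641i] + 5·[7, 1, 1]

Computing element-wise:
Z[0] = 4·(5) + 5·(7) = 55
Z[1] = 4·(2.0000+3.4641i) + 5·(1) = 13.0000+13.8564i
Z[2] = 4·(2.0000-3.4641i) + 5·(1) = 13.0000-13.8564i

DFT(4x + 5y) = 4·X + 5·Y = [55, 13.0000+13.8564i, 13.0000-13.8564i]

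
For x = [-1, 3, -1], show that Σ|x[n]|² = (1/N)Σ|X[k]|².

Time domain:
Σ|x[n]|² = |-1|² + |3|² + |-1|² = 11.0000

Frequency domain:
(1/3)Σ|X[k]|² = (1/3)(|1|² + |-2.0000-3.4641i|² + |-2.0000+3.4641i|²) = (1/3)·33.0000 = 11.0000

Both sides agree, confirming Parseval's theorem.

Σ|x[n]|² = (1/N)Σ|X[k]|² = 11.0000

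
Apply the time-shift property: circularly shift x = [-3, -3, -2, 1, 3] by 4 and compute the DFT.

Time shift by 4: X_shifted[k] = ω_5^(4k) · X[k]
Shifted x = [-3, -2, 1, 3, -3]

DFT(x[n-4]) = [-4, -7.7812+0.2245i, 2.2812-2.4899i, 2.2812+2.4899i, -7.7812-0.2245i]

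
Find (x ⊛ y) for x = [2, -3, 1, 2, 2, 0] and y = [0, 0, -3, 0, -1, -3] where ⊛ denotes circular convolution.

(x ⊛ y)[n] = Σ(m=0 to 5) x[m] · y[(n-m) mod 6]

Computing each output sample:
(x ⊛ y)[0] = 2
(x ⊛ y)[1] = -5
(x ⊛ y)[2] = -14
(x ⊛ y)[3] = 3
(x ⊛ y)[4] = -5
(x ⊛ y)[5] = -9

x ⊛ y = [2, -5, -14, 3, -5, -9]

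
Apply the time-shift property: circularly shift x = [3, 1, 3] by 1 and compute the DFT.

Time shift by 1: X_shifted[k] = ω_3^(1k) · X[k]
Shifted x = [3, 3, 1]

DFT(x[n-1]) = [7, 1.0000-1.7321i, 1.0000+1.7321i]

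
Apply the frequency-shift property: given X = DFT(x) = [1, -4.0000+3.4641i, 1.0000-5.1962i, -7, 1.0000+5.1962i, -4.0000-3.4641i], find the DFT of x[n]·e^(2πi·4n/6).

Modulation property: DFT(ω_6^(-4n)·x[n]) = X[(k-4) mod 6], so circularly shift X by 4 positions.

X[k-4] = [1.0000-5.1962i, -7, 1.0000+5.1962i, -4.0000-3.4641i, 1, -4.0000+3.4641i]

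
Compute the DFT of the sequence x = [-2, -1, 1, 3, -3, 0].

X[k] = Σ(n=0 to 5) x[n] · ω_6^(nk)
where ω_6 = e^(-2πi/6)

Computing each X[k]:
X[0] = -2
X[1] = -4.5000-2.5981i
X[2] = 2.5000+4.3301i
X[3] = -6
X[4] = 2.5000-4.3301i
X[5] = -4.5000+2.5981i

X = [-2, -4.5000-2.5981i, 2.5000+4.3301i, -6, 2.5000-4.3301i, -4.5000+2.5981i]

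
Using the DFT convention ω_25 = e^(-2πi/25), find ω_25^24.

ω_25^24 = e^(-2πi·24/25)
= cos(-2π·24/25) + i·sin(-2π·24/25)
= cos(-48π/25) + i·sin(-48π/25)

ω_25^24 = cos(-48π/25) + i·sin(-48π/25) = 0.9686+0.2487i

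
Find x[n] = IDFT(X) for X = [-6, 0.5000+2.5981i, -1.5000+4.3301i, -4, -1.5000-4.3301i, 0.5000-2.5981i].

x[n] = (1/6) Σ(k=0 to 5) X[k] · e^(2πikn/6)

Computing each x[n]:
x[0] = -2
x[1] = -2
x[2] = -1
x[3] = -1
x[4] = -2
x[5] = 2

x = [-2, -2, -1, -1, -2, 2]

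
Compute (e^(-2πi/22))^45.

Since ω_22^22 = 1, powers reduce modulo 22.
45 mod 22 = 1
So ω_22^45 = ω_22^1 = e^(-2πi·1/22)

ω_22^45 = ω_22^1 = 0.9595-0.2817i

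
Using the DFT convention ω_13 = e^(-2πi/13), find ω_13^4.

ω_13^4 = e^(-2πi·4/13)
= cos(-2π·4/13) + i·sin(-2π·4/13)
= cos(-8π/13) + i·sin(-8π/13)

ω_13^4 = cos(-8π/13) + i·sin(-8π/13) = -0.3546-0.9350i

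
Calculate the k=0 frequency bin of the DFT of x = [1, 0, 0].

X[0] = Σ(n=0 to 2) x[n] · ω_3^0 = Σ x[n]
= (1) + (0) + (0)

X[0] = 1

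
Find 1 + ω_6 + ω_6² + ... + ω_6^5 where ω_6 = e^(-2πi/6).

Sum of all nth roots of unity equals 0 for n > 1 (geometric series with r ≠ 1).

0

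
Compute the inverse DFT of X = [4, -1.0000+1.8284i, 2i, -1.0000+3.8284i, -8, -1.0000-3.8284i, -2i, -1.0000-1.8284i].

x[n] = (1/8) Σ(k=0 to 7) X[k] · e^(2πikn/8)

Computing each x[n]:
x[0] = -1
x[1] = 0
x[2] = 0
x[3] = 1
x[4] = 0
x[5] = 2
x[6] = -1
x[7] = 3

x = [-1, 0, 0, 1, 0, 2, -1, 3]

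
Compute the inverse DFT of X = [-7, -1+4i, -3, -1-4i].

x[n] = (1/4) Σ(k=0 to 3) X[k] · e^(2πikn/4)

Computing each x[n]:
x[0] = -3
x[1] = -3
x[2] = -2
x[3] = 1

x = [-3, -3, -2, 1]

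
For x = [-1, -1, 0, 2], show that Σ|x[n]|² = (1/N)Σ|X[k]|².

Time domain:
Σ|x[n]|² = |-1|² + |-1|² + |0|² + |2|² = 6.0000

Frequency domain:
(1/4)Σ|X[k]|² = (1/4)(|0|² + |-1+3i|² + |-2|² + |-1-3i|²) = (1/4)·24.0000 = 6.0000

Both sides agree, confirming Parseval's theorem.

Σ|x[n]|² = (1/N)Σ|X[k]|² = 6.0000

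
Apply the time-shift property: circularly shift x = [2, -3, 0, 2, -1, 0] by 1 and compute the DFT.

Time shift by 1: X_shifted[k] = ω_6^(1k) · X[k]
Shifted x = [0, 2, -3, 0, 2, -1]

DFT(x[n-1]) = [0, 1.0000+1.7321i, -6.9282i, -2, 6.9282i, 1.0000-1.7321i]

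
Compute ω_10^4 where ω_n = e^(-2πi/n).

ω_10^4 = e^(-2πi·4/10)
= cos(-2π·4/10) + i·sin(-2π·4/10)
= cos(-8π/10) + i·sin(-8π/10)

ω_10^4 = cos(-8π/10) + i·sin(-8π/10) = -0.8090-0.5878i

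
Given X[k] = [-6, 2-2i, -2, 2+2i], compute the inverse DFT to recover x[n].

x[n] = (1/4) Σ(k=0 to 3) X[k] · e^(2πikn/4)

Computing each x[n]:
x[0] = -1
x[1] = 0
x[2] = -3
x[3] = -2

x = [-1, 0, -3, -2]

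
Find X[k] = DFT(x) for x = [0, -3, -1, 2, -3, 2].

X[k] = Σ(n=0 to 5) x[n] · ω_6^(nk)
where ω_6 = e^(-2πi/6)

Computing each X[k]:
X[0] = -3
X[1] = -0.5000+2.5981i
X[2] = 4.5000+6.0622i
X[3] = -5
X[4] = 4.5000-6.0622i
X[5] = -0.5000-2.5981i

X = [-3, -0.5000+2.5981i, 4.5000+6.0622i, -5, 4.5000-6.0622i, -0.5000-2.5981i]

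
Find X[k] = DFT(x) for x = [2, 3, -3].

X[k] = Σ(n=0 to 2) x[n] · ω_3^(nk)
where ω_3 = e^(-2πi/3)

Computing each X[k]:
X[0] = 2
X[1] = 2.0000-5.1962i
X[2] = 2.0000+5.1962i

X = [2, 2.0000-5.1962i, 2.0000+5.1962i]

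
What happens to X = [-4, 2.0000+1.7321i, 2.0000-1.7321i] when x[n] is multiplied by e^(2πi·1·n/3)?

Modulation property: DFT(ω_3^(-1n)·x[n]) = X[(k-1) mod 3], so circularly shift X by 1 positions.

X[k-1] = [2.0000-1.7321i, -4, 2.0000+1.7321i]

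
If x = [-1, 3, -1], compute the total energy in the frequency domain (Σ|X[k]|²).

Parseval: Σ|x[n]|² = (1/N)Σ|X[k]|², so Σ|X[k]|² = N·Σ|x[n]|² = 3·11.0000

Σ|X[k]|² = N·Σ|x[n]|² = 3·11.0000 = 33.0000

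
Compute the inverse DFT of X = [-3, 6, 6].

x[n] = (1/3) Σ(k=0 to 2) X[k] · e^(2πikn/3)

Computing each x[n]:
x[0] = 3
x[1] = -3
x[2] = -3

x = [3, -3, -3]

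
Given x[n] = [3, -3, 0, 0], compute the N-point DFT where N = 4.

X[k] = Σ(n=0 to 3) x[n] · ω_4^(nk)
where ω_4 = e^(-2πi/4)

Computing each X[k]:
X[0] = 0
X[1] = 3+3i
X[2] = 6
X[3] = 3-3i

X = [0, 3+3i, 6, 3-3i]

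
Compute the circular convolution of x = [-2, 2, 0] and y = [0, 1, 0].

(x ⊛ y)[n] = Σ(m=0 to 2) x[m] · y[(n-m) mod 3]

Computing each output sample:
(x ⊛ y)[0] = 0
(x ⊛ y)[1] = -2
(x ⊛ y)[2] = 2

x ⊛ y = [0, -2, 2]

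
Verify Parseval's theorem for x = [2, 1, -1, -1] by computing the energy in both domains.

Time domain:
Σ|x[n]|² = |2|² + |1|² + |-1|² + |-1|² = 7.0000

Frequency domain:
(1/4)Σ|X[k]|² = (1/4)(|1|² + |3-2i|² + |1|² + |3+2i|²) = (1/4)·28.0000 = 7.0000

Both sides agree, confirming Parseval's theorem.

Σ|x[n]|² = (1/N)Σ|X[k]|² = 7.0000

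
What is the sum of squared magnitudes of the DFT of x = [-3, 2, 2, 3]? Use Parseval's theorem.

Parseval: Σ|x[n]|² = (1/N)Σ|X[k]|², so Σ|X[k]|² = N·Σ|x[n]|² = 4·26.0000

Σ|X[k]|² = N·Σ|x[n]|² = 4·26.0000 = 104.0000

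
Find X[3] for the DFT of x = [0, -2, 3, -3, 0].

X[3] = Σ(n=0 to 4) x[n] · ω_5^(3n) where ω_5 = e^(-2πi/5)
= (0)·ω_5^0 + (-2)·ω_5^3 + (3)·ω_5^6 + (-3)·ω_5^9 + (0)·ω_5^12

X[3] = 1.6180-6.8819i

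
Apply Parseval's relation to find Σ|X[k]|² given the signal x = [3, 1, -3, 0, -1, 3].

Parseval: Σ|x[n]|² = (1/N)Σ|X[k]|², so Σ|X[k]|² = N·Σ|x[n]|² = 6·29.0000

Σ|X[k]|² = N·Σ|x[n]|² = 6·29.0000 = 174.0000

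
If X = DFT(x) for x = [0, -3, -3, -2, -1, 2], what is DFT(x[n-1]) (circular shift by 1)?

Time shift by 1: X_shifted[k] = ω_6^(1k) · X[k]
Shifted x = [2, 0, -3, -3, -2, -1]

DFT(x[n-1]) = [-7, 7, 2.0000-1.7321i, 1, 2.0000+1.7321i, 7]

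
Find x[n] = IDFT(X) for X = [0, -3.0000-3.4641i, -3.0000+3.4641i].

x[n] = (1/3) Σ(k=0 to 2) X[k] · e^(2πikn/3)

Computing each x[n]:
x[0] = -2
x[1] = 3
x[2] = -1

x = [-2, 3, -1]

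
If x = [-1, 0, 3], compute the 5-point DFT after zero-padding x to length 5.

Original 3-point DFT: [2, -2.5000+2.5981i, -2.5000-2.5981i]
Zero-padded 5-point DFT provides frequency interpolation.

DFT_5([x, 0, ...]) = [2, -3.4271-1.7634i, -0.0729+2.8532i, -0.0729-2.8532i, -3.4271+1.7634i]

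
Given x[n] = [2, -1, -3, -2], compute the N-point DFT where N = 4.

X[k] = Σ(n=0 to 3) x[n] · ω_4^(nk)
where ω_4 = e^(-2πi/4)

Computing each X[k]:
X[0] = -4
X[1] = 5-1i
X[2] = 2
X[3] = 5+1i

X = [-4, 5-1i, 2, 5+1i]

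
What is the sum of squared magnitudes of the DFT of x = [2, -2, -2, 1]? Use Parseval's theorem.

Parseval: Σ|x[n]|² = (1/N)Σ|X[k]|², so Σ|X[k]|² = N·Σ|x[n]|² = 4·13.0000

Σ|X[k]|² = N·Σ|x[n]|² = 4·13.0000 = 52.0000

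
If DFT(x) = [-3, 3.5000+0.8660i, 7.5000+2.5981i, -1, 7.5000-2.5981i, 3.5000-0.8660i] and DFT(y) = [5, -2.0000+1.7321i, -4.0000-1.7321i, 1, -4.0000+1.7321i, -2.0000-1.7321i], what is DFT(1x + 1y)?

By linearity: DFT(1x + 1y) = 1·DFT(x) + 1·DFT(y)
= 1·[-3, 3.5000+0.8660i, 7.5000+2.5981i, -1, 7.5000-2.5981i, 3.5000-0.8660i] + 1·[5, -2.0000+1.7321i, -4.0000-1.7321i, 1, -4.0000+1.7321i, -2.0000-1.7321i]

Computing element-wise:
Z[0] = 1·(-3) + 1·(5) = 2
Z[1] = 1·(3.5000+0.8660i) + 1·(-2.0000+1.7321i) = 1.5000+2.5981i
Z[2] = 1·(7.5000+2.5981i) + 1·(-4.0000-1.7321i) = 3.5000+0.8660i
Z[3] = 1·(-1) + 1·(1) = 0
Z[4] = 1·(7.5000-2.5981i) + 1·(-4.0000+1.7321i) = 3.5000-0.8660i
Z[5] = 1·(3.5000-0.8660i) + 1·(-2.0000-1.7321i) = 1.5000-2.5981i

DFT(1x + 1y) = 1·X + 1·Y = [2, 1.5000+2.5981i, 3.5000+0.8660i, 0, 3.5000-0.8660i, 1.5000-2.5981i]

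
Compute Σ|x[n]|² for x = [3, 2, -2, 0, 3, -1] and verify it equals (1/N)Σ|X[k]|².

Time domain:
Σ|x[n]|² = |3|² + |2|² + |-2|² + |0|² + |3|² + |-1|² = 27.0000

Frequency domain:
(1/6)Σ|X[k]|² = (1/6)(|5|² + |3.0000+1.7321i|² + |2.0000-6.9282i|² + |3|² + |2.0000+6.9282i|² + |3.0000-1.7321i|²) = (1/6)·162.0000 = 27.0000

Both sides agree, confirming Parseval's theorem.

Σ|x[n]|² = (1/N)Σ|X[k]|² = 27.0000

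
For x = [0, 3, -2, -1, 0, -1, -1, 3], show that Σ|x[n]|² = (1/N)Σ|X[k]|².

Time domain:
Σ|x[n]|² = |0|² + |3|² + |-2|² + |-1|² + |0|² + |-1|² + |-1|² + |3|² = 25.0000

Frequency domain:
(1/8)Σ|X[k]|² = (1/8)(|1|² + |5.6569+1.0000i|² + |3|² + |-5.6569-1.0000i|² + |-7|² + |-5.6569+1.0000i|² + |3|² + |5.6569-1.0000i|²) = (1/8)·200.0000 = 25.0000

Both sides agree, confirming Parseval's theorem.

Σ|x[n]|² = (1/N)Σ|X[k]|² = 25.0000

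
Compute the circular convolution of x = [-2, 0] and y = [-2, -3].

(x ⊛ y)[n] = Σ(m=0 to 1) x[m] · y[(n-m) mod 2]

Computing each output sample:
(x ⊛ y)[0] = 4
(x ⊛ y)[1] = 6

x ⊛ y = [4, 6]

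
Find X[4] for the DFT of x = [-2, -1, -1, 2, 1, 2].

X[4] = Σ(n=0 to 5) x[n] · ω_6^(4n) where ω_6 = e^(-2πi/6)
= (-2)·ω_6^0 + (-1)·ω_6^4 + (-1)·ω_6^8 + (2)·ω_6^12 + (1)·ω_6^16 + (2)·ω_6^20

X[4] = -0.5000-0.8660i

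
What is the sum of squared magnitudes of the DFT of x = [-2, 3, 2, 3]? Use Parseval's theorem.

Parseval: Σ|x[n]|² = (1/N)Σ|X[k]|², so Σ|X[k]|² = N·Σ|x[n]|² = 4·26.0000

Σ|X[k]|² = N·Σ|x[n]|² = 4·26.0000 = 104.0000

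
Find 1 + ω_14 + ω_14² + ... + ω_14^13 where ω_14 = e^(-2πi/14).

Sum of all nth roots of unity equals 0 for n > 1 (geometric series with r ≠ 1).

0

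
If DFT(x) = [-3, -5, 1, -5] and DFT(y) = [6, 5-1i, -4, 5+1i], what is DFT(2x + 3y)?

By linearity: DFT(2x + 3y) = 2·DFT(x) + 3·DFT(y)
= 2·[-3, -5, 1, -5] + 3·[6, 5-1i, -4, 5+1i]

Computing element-wise:
Z[0] = 2·(-3) + 3·(6) = 12
Z[1] = 2·(-5) + 3·(5-1i) = 5-3i
Z[2] = 2·(1) + 3·(-4) = -10
Z[3] = 2·(-5) + 3·(5+1i) = 5+3i

DFT(2x + 3y) = 2·X + 3·Y = [12, 5-3i, -10, 5+3i]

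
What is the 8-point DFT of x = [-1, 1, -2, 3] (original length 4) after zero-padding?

Original 4-point DFT: [1, 1+2i, -7, 1-2i]
Zero-padded 8-point DFT provides frequency interpolation.

DFT_8([x, 0, ...]) = [1, -2.4142-0.8284i, 1+2i, 0.4142-4.8284i, -7, 0.4142+4.8284i, 1-2i, -2.4142+0.8284i]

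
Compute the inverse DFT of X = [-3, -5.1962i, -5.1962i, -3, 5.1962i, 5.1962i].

x[n] = (1/6) Σ(k=0 to 5) X[k] · e^(2πikn/6)

Computing each x[n]:
x[0] = -1
x[1] = 3
x[2] = -1
x[3] = 0
x[4] = -1
x[5] = -3

x = [-1, 3, -1, 0, -1, -3]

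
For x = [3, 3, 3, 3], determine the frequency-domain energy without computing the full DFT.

Parseval: Σ|x[n]|² = (1/N)Σ|X[k]|², so Σ|X[k]|² = N·Σ|x[n]|² = 4·36.0000

Σ|X[k]|² = N·Σ|x[n]|² = 4·36.0000 = 144.0000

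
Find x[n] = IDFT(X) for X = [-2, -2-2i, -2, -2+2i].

x[n] = (1/4) Σ(k=0 to 3) X[k] · e^(2πikn/4)

Computing each x[n]:
x[0] = -2
x[1] = 1
x[2] = 0
x[3] = -1

x = [-2, 1, 0, -1]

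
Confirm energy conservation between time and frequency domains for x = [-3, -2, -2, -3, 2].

Time domain:
Σ|x[n]|² = |-3|² + |-2|² + |-2|² + |-3|² + |2|² = 30.0000

Frequency domain:
(1/5)Σ|X[k]|² = (1/5)(|-8|² + |1.0451+3.2164i|² + |-4.5451+3.3022i|² + |-4.5451-3.3022i|² + |1.0451-3.2164i|²) = (1/5)·150.0000 = 30.0000

Both sides agree, confirming Parseval's theorem.

Σ|x[n]|² = (1/N)Σ|X[k]|² = 30.0000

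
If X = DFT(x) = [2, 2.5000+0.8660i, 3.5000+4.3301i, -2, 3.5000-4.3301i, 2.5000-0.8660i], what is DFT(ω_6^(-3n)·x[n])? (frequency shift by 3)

Modulation property: DFT(ω_6^(-3n)·x[n]) = X[(k-3) mod 6], so circularly shift X by 3 positions.

X[k-3] = [-2, 3.5000-4.3301i, 2.5000-0.8660i, 2, 2.5000+0.8660i, 3.5000+4.3301i]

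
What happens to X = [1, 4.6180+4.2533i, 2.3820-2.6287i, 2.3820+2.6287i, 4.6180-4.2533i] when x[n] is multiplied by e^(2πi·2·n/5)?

Modulation property: DFT(ω_5^(-2n)·x[n]) = X[(k-2) mod 5], so circularly shift X by 2 positions.

X[k-2] = [2.3820+2.6287i, 4.6180-4.2533i, 1, 4.6180+4.2533i, 2.3820-2.6287i]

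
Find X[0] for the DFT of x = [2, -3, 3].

X[0] = Σ(n=0 to 2) x[n] · ω_3^0 = Σ x[n]
= (2) + (-3) + (3)

X[0] = 2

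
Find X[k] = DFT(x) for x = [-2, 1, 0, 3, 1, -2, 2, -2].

X[k] = Σ(n=0 to 7) x[n] · ω_8^(nk)
where ω_8 = e^(-2πi/8)

Computing each X[k]:
X[0] = 1
X[1] = -4.4142-3.6569i
X[2] = -3+2i
X[3] = -1.5858-7.6569i
X[4] = 1
X[5] = -1.5858+7.6569i
X[6] = -3-2i
X[7] = -4.4142+3.6569i

X = [1, -4.4142-3.6569i, -3+2i, -1.5858-7.6569i, 1, -1.5858+7.6569i, -3-2i, -4.4142+3.6569i]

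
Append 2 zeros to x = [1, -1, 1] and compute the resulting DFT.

Original 3-point DFT: [1, 1.0000+1.7321i, 1.0000-1.7321i]
Zero-padded 5-point DFT provides frequency interpolation.

DFT_5([x, 0, ...]) = [1, -0.1180+0.3633i, 2.1180+1.5388i, 2.1180-1.5388i, -0.1180-0.3633i]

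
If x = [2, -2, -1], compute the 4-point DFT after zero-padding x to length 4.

Original 3-point DFT: [-1, 3.5000+0.8660i, 3.5000-0.8660i]
Zero-padded 4-point DFT provides frequency interpolation.

DFT_4([x, 0, ...]) = [-1, 3+2i, 3, 3-2i]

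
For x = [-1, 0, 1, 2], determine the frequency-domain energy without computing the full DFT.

Parseval: Σ|x[n]|² = (1/N)Σ|X[k]|², so Σ|X[k]|² = N·Σ|x[n]|² = 4·6.0000

Σ|X[k]|² = N·Σ|x[n]|² = 4·6.0000 = 24.0000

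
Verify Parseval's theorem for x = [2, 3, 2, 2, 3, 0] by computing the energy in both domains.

Time domain:
Σ|x[n]|² = |2|² + |3|² + |2|² + |2|² + |3|² + |0|² = 30.0000

Frequency domain:
(1/6)Σ|X[k]|² = (1/6)(|12|² + |-1.0000-1.7321i|² + |-3.4641i|² + |2|² + |3.4641i|² + |-1.0000+1.7321i|²) = (1/6)·180.0000 = 30.0000

Both sides agree, confirming Parseval's theorem.

Σ|x[n]|² = (1/N)Σ|X[k]|² = 30.0000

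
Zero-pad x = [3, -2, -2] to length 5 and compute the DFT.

Original 3-point DFT: [-1, 5, 5]
Zero-padded 5-point DFT provides frequency interpolation.

DFT_5([x, 0, ...]) = [-1, 4.0000+3.0777i, 4.0000-0.7265i, 4.0000+0.7265i, 4.0000-3.0777i]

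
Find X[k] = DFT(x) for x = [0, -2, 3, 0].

X[k] = Σ(n=0 to 3) x[n] · ω_4^(nk)
where ω_4 = e^(-2πi/4)

Computing each X[k]:
X[0] = 1
X[1] = -3+2i
X[2] = 5
X[3] = -3-2i

X = [1, -3+2i, 5, -3-2i]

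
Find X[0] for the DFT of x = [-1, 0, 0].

X[0] = Σ(n=0 to 2) x[n] · ω_3^0 = Σ x[n]
= (-1) + (0) + (0)

X[0] = -1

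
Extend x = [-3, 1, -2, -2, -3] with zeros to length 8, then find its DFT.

Original 5-point DFT: [-9, -0.3820-3.8042i, -2.6180-2.3511i, -2.6180+2.3511i, -0.3820+3.8042i]
Zero-padded 8-point DFT provides frequency interpolation.

DFT_8([x, 0, ...]) = [-9, 2.1213+2.7071i, -4-3i, -2.1213-1.2929i, -7, -2.1213+1.2929i, -4+3i, 2.1213-2.7071i]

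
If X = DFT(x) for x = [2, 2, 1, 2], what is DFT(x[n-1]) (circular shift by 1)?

Time shift by 1: X_shifted[k] = ω_4^(1k) · X[k]
Shifted x = [2, 2, 2, 1]

DFT(x[n-1]) = [7, -1i, 1, 1i]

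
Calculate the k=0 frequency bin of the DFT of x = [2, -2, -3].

X[0] = Σ(n=0 to 2) x[n] · ω_3^0 = Σ x[n]
= (2) + (-2) + (-3)

X[0] = -3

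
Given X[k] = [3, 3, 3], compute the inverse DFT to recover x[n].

x[n] = (1/3) Σ(k=0 to 2) X[k] · e^(2πikn/3)

Computing each x[n]:
x[0] = 3
x[1] = 0
x[2] = 0

x = [3, 0, 0]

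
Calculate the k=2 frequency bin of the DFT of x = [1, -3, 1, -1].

X[2] = Σ(n=0 to 3) x[n] · ω_4^(2n) where ω_4 = e^(-2πi/4)
= (1)·ω_4^0 + (-3)·ω_4^2 + (1)·ω_4^4 + (-1)·ω_4^6

X[2] = 6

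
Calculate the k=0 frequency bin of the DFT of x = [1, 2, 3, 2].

X[0] = Σ(n=0 to 3) x[n] · ω_4^0 = Σ x[n]
= (1) + (2) + (3) + (2)

X[0] = 8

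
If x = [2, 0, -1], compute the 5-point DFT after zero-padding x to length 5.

Original 3-point DFT: [1, 2.5000-0.8660i, 2.5000+0.8660i]
Zero-padded 5-point DFT provides frequency interpolation.

DFT_5([x, 0, ...]) = [1, 2.8090+0.5878i, 1.6910-0.9511i, 1.6910+0.9511i, 2.8090-0.5878i]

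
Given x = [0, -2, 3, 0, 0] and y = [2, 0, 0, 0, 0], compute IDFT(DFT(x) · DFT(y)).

(x ⊛ y)[n] = Σ(m=0 to 4) x[m] · y[(n-m) mod 5]

Computing each output sample:
(x ⊛ y)[0] = 0
(x ⊛ y)[1] = -4
(x ⊛ y)[2] = 6
(x ⊛ y)[3] = 0
(x ⊛ y)[4] = 0

x ⊛ y = [0, -4, 6, 0, 0]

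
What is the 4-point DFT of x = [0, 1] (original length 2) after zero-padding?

Original 2-point DFT: [1, -1]
Zero-padded 4-point DFT provides frequency interpolation.

DFT_4([x, 0, ...]) = [1, -1i, -1, 1i]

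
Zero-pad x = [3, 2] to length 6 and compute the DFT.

Original 2-point DFT: [5, 1]
Zero-padded 6-point DFT provides frequency interpolation.

DFT_6([x, 0, ...]) = [5, 4.0000-1.7321i, 2.0000-1.7321i, 1, 2.0000+1.7321i, 4.0000+1.7321i]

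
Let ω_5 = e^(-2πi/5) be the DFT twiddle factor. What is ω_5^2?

ω_5^2 = e^(-2πi·2/5)
= cos(-2π·2/5) + i·sin(-2π·2/5)
= cos(-4π/5) + i·sin(-4π/5)

ω_5^2 = cos(-4π/5) + i·sin(-4π/5) = -0.8090-0.5878i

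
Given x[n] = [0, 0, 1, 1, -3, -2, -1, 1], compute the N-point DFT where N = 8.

X[k] = Σ(n=0 to 7) x[n] · ω_8^(nk)
where ω_8 = e^(-2πi/8)

Computing each X[k]:
X[0] = -3
X[1] = 4.4142-3.4142i
X[2] = -3+4i
X[3] = 1.5858+0.5858i
X[4] = -3
X[5] = 1.5858-0.5858i
X[6] = -3-4i
X[7] = 4.4142+3.4142i

X = [-3, 4.4142-3.4142i, -3+4i, 1.5858+0.5858i, -3, 1.5858-0.5858i, -3-4i, 4.4142+3.4142i]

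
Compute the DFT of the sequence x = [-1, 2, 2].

X[k] = Σ(n=0 to 2) x[n] · ω_3^(nk)
where ω_3 = e^(-2πi/3)

Computing each X[k]:
X[0] = 3
X[1] = -3
X[2] = -3

X = [3, -3, -3]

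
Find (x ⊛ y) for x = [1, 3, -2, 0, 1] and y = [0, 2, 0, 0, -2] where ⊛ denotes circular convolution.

(x ⊛ y)[n] = Σ(m=0 to 4) x[m] · y[(n-m) mod 5]

Computing each output sample:
(x ⊛ y)[0] = -4
(x ⊛ y)[1] = 6
(x ⊛ y)[2] = 6
(x ⊛ y)[3] = -6
(x ⊛ y)[4] = -2

x ⊛ y = [-4, 6, 6, -6, -2]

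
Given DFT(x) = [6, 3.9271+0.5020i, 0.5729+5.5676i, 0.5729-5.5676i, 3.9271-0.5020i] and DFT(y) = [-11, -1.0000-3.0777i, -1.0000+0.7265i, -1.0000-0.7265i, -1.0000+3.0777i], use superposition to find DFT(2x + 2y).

By linearity: DFT(2x + 2y) = 2·DFT(x) + 2·DFT(y)
= 2·[6, 3.9271+0.5020i, 0.5729+5.5676i, 0.5729-5.5676i, 3.9271-0.5020i] + 2·[-11, -1.0000-3.0777i, -1.0000+0.7265i, -1.0000-0.7265i, -1.0000+3.0777i]

Computing element-wise:
Z[0] = 2·(6) + 2·(-11) = -10
Z[1] = 2·(3.9271+0.5020i) + 2·(-1.0000-3.0777i) = 5.8542-5.1514i
Z[2] = 2·(0.5729+5.5676i) + 2·(-1.0000+0.7265i) = -0.8542+12.5882i
Z[3] = 2·(0.5729-5.5676i) + 2·(-1.0000-0.7265i) = -0.8542-12.5882i
Z[4] = 2·(3.9271-0.5020i) + 2·(-1.0000+3.0777i) = 5.8542+5.1514i

DFT(2x + 2y) = 2·X + 2·Y = [-10, 5.8542-5.1514i, -0.8542+12.5882i, -0.8542-12.5882i, 5.8542+5.1514i]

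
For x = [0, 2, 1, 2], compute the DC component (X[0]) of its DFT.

X[0] = Σ(n=0 to 3) x[n] · ω_4^0 = Σ x[n]
= (0) + (2) + (1) + (2)

X[0] = 5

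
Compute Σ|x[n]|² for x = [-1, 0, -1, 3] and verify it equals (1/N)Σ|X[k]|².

Time domain:
Σ|x[n]|² = |-1|² + |0|² + |-1|² + |3|² = 11.0000

Frequency domain:
(1/4)Σ|X[k]|² = (1/4)(|1|² + |3i|² + |-5|² + |-3i|²) = (1/4)·44.0000 = 11.0000

Both sides agree, confirming Parseval's theorem.

Σ|x[n]|² = (1/N)Σ|X[k]|² = 11.0000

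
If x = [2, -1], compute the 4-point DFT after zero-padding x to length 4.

Original 2-point DFT: [1, 3]
Zero-padded 4-point DFT provides frequency interpolation.

DFT_4([x, 0, ...]) = [1, 2+1i, 3, 2-1i]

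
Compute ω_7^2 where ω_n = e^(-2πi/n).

ω_7^2 = e^(-2πi·2/7)
= cos(-2π·2/7) + i·sin(-2π·2/7)
= cos(-4π/7) + i·sin(-4π/7)

ω_7^2 = cos(-4π/7) + i·sin(-4π/7) = -0.2225-0.9749i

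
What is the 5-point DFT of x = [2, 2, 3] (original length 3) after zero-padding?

Original 3-point DFT: [7, -0.5000+0.8660i, -0.5000-0.8660i]
Zero-padded 5-point DFT provides frequency interpolation.

DFT_5([x, 0, ...]) = [7, 0.1910-3.6655i, 1.3090+1.6776i, 1.3090-1.6776i, 0.1910+3.6655i]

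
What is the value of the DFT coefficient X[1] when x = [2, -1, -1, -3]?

X[1] = Σ(n=0 to 3) x[n] · ω_4^(1n) where ω_4 = e^(-2πi/4)
= (2)·ω_4^0 + (-1)·ω_4^1 + (-1)·ω_4^2 + (-3)·ω_4^3

X[1] = 3-2i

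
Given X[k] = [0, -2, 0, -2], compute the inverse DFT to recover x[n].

x[n] = (1/4) Σ(k=0 to 3) X[k] · e^(2πikn/4)

Computing each x[n]:
x[0] = -1
x[1] = 0
x[2] = 1
x[3] = 0

x = [-1, 0, 1, 0]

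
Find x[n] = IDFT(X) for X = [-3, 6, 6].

x[n] = (1/3) Σ(k=0 to 2) X[k] · e^(2πikn/3)

Computing each x[n]:
x[0] = 3
x[1] = -3
x[2] = -3

x = [3, -3, -3]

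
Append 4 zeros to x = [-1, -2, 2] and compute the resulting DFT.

Original 3-point DFT: [-1, -1.0000+3.4641i, -1.0000-3.4641i]
Zero-padded 7-point DFT provides frequency interpolation.

DFT_7([x, 0, ...]) = [-1, -2.6920-0.3862i, -2.3569+2.8176i, 2.0489+2.4314i, 2.0489-2.4314i, -2.3569-2.8176i, -2.6920+0.3862i]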